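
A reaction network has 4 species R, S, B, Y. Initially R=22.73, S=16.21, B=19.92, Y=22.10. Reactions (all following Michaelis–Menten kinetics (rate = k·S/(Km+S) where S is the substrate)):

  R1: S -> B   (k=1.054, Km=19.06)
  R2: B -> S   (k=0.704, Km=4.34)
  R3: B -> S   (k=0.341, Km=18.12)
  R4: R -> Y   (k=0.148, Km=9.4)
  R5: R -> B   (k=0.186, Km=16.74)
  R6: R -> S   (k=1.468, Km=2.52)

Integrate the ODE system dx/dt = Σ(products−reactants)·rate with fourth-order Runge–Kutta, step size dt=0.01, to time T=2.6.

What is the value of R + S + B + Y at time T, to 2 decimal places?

Check how each reaction changes W = R + S + B + Y (weight of products minus weight of reactants):
R1: S -> B: (1·1) − (1·1) = 1 − 1 = 0
R2: B -> S: (1·1) − (1·1) = 1 − 1 = 0
R3: B -> S: (1·1) − (1·1) = 1 − 1 = 0
R4: R -> Y: (1·1) − (1·1) = 1 − 1 = 0
R5: R -> B: (1·1) − (1·1) = 1 − 1 = 0
R6: R -> S: (1·1) − (1·1) = 1 − 1 = 0
Every reaction leaves W unchanged, so W is conserved and no simulation is needed: W(T) = W(0) = 22.73 + 16.21 + 19.92 + 22.10 = 80.96

Value at T = 80.96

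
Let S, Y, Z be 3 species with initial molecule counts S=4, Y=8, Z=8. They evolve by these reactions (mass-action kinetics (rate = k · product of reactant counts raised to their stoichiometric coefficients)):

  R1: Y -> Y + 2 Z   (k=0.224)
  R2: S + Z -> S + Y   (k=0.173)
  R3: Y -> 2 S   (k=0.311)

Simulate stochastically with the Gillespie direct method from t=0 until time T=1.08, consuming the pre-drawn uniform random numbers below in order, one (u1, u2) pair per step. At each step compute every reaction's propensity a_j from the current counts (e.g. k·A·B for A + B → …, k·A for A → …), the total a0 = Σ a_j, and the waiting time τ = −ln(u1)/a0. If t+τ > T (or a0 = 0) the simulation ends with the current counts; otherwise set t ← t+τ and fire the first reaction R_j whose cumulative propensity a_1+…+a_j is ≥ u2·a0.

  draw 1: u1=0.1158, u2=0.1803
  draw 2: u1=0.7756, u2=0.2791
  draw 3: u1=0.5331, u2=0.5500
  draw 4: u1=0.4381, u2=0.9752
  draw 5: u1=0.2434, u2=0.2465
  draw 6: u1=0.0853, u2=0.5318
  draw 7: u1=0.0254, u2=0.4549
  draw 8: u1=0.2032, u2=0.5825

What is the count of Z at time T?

Z at T = 5

t=0.000: S=4 Y=8 Z=8
Draw 1: a1=1.792, a2=5.536, a3=2.488, a0=9.816; τ=−ln(0.1158)/9.816=0.220 → t=0.220; u2·a0=0.1803·9.816=1.770 ≤ a1=1.792 → R1 fires; S=4 Y=8 Z=10
Draw 2: a1=1.792, a2=6.920, a3=2.488, a0=11.200; τ=−ln(0.7756)/11.200=0.023 → t=0.242; u2·a0=0.2791·11.200=3.126; a1=1.792 < 3.126 ≤ a1+a2=8.712 → R2 fires; S=4 Y=9 Z=9
Draw 3: a1=2.016, a2=6.228, a3=2.799, a0=11.043; τ=−ln(0.5331)/11.043=0.057 → t=0.299; u2·a0=0.5500·11.043=6.074; a1=2.016 < 6.074 ≤ a1+a2=8.244 → R2 fires; S=4 Y=10 Z=8
Draw 4: a1=2.240, a2=5.536, a3=3.110, a0=10.886; τ=−ln(0.4381)/10.886=0.076 → t=0.375; u2·a0=0.9752·10.886=10.616; a1+a2=7.776 < 10.616 ≤ a1+…+a3=10.886 → R3 fires; S=6 Y=9 Z=8
Draw 5: a1=2.016, a2=8.304, a3=2.799, a0=13.119; τ=−ln(0.2434)/13.119=0.108 → t=0.483; u2·a0=0.2465·13.119=3.234; a1=2.016 < 3.234 ≤ a1+a2=10.320 → R2 fires; S=6 Y=10 Z=7
Draw 6: a1=2.240, a2=7.266, a3=3.110, a0=12.616; τ=−ln(0.0853)/12.616=0.195 → t=0.678; u2·a0=0.5318·12.616=6.709; a1=2.240 < 6.709 ≤ a1+a2=9.506 → R2 fires; S=6 Y=11 Z=6
Draw 7: a1=2.464, a2=6.228, a3=3.421, a0=12.113; τ=−ln(0.0254)/12.113=0.303 → t=0.981; u2·a0=0.4549·12.113=5.510; a1=2.464 < 5.510 ≤ a1+a2=8.692 → R2 fires; S=6 Y=12 Z=5
Draw 8: a1=2.688, a2=5.190, a3=3.732, a0=11.610; τ=−ln(0.2032)/11.610=0.137 → t=1.118 > T=1.08: stop.
Read off Z at T=1.08: 5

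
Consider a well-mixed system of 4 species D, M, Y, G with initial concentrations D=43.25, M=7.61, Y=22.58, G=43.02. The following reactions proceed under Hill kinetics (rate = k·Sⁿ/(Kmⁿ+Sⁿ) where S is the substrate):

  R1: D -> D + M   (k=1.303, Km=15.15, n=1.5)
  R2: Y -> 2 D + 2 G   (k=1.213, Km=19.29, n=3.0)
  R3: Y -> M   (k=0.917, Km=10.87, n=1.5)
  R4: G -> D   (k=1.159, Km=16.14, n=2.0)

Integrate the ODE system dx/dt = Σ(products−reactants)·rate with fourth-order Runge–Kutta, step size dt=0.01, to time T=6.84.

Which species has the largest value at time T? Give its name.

RK4 with dt=0.01: 684 steps to T=6.84. Trajectory (selected grid times):
t=0.00: D=43.25 M=7.61 Y=22.58 G=43.02
t=0.76: D=45.13 M=8.95 Y=21.51 G=43.35
t=1.52: D=46.94 M=10.29 Y=20.48 G=43.61
t=2.28: D=48.68 M=11.63 Y=19.50 G=43.81
t=3.04: D=50.36 M=12.96 Y=18.56 G=43.94
t=3.80: D=51.97 M=14.29 Y=17.67 G=44.00
t=4.56: D=53.52 M=15.62 Y=16.82 G=43.99
t=5.32: D=55.00 M=16.93 Y=16.02 G=43.91
t=6.08: D=56.41 M=18.24 Y=15.26 G=43.78
t=6.84: D=57.77 M=19.54 Y=14.54 G=43.59
At T=6.84: D=57.77 M=19.54 Y=14.54 G=43.59; the largest is D.

Dominant species at T: D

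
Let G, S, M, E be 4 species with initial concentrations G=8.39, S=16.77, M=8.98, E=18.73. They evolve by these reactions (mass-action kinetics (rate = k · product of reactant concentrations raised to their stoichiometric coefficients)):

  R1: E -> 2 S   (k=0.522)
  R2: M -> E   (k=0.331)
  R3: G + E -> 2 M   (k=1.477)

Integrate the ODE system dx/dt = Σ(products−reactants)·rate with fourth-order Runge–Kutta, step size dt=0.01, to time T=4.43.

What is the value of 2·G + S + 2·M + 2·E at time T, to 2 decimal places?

Check how each reaction changes W = 2·G + S + 2·M + 2·E (weight of products minus weight of reactants):
R1: E -> 2 S: (1·2) − (2·1) = 2 − 2 = 0
R2: M -> E: (2·1) − (2·1) = 2 − 2 = 0
R3: G + E -> 2 M: (2·2) − (2·1 + 2·1) = 4 − 4 = 0
Every reaction leaves W unchanged, so W is conserved and no simulation is needed: W(T) = W(0) = 2·8.39 + 16.77 + 2·8.98 + 2·18.73 = 88.97

Value at T = 88.97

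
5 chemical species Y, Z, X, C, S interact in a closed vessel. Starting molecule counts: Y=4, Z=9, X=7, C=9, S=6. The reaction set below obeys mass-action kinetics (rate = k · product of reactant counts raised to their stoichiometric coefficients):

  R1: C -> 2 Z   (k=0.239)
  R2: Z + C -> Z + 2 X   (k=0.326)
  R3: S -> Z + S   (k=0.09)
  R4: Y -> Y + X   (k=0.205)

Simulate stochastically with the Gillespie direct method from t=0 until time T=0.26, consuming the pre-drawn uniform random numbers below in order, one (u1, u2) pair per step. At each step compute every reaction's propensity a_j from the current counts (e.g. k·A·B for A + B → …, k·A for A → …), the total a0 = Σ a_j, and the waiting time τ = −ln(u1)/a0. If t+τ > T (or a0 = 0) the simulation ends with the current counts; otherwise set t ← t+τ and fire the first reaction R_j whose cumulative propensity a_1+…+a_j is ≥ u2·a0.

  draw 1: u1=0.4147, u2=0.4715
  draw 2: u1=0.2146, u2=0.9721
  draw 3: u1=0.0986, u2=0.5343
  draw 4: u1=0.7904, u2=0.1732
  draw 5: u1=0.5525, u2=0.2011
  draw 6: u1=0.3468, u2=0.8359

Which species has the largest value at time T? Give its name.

Dominant species at T: X

t=0.000: Y=4 Z=9 X=7 C=9 S=6
Draw 1: a1=2.151, a2=26.406, a3=0.540, a4=0.820, a0=29.917; τ=−ln(0.4147)/29.917=0.029 → t=0.029; u2·a0=0.4715·29.917=14.106; a1=2.151 < 14.106 ≤ a1+a2=28.557 → R2 fires; Y=4 Z=9 X=9 C=8 S=6
Draw 2: a1=1.912, a2=23.472, a3=0.540, a4=0.820, a0=26.744; τ=−ln(0.2146)/26.744=0.058 → t=0.087; u2·a0=0.9721·26.744=25.998; a1+…+a3=25.924 < 25.998 ≤ a1+…+a4=26.744 → R4 fires; Y=4 Z=9 X=10 C=8 S=6
Draw 3: a1=1.912, a2=23.472, a3=0.540, a4=0.820, a0=26.744; τ=−ln(0.0986)/26.744=0.087 → t=0.174; u2·a0=0.5343·26.744=14.289; a1=1.912 < 14.289 ≤ a1+a2=25.384 → R2 fires; Y=4 Z=9 X=12 C=7 S=6
Draw 4: a1=1.673, a2=20.538, a3=0.540, a4=0.820, a0=23.571; τ=−ln(0.7904)/23.571=0.010 → t=0.184; u2·a0=0.1732·23.571=4.082; a1=1.673 < 4.082 ≤ a1+a2=22.211 → R2 fires; Y=4 Z=9 X=14 C=6 S=6
Draw 5: a1=1.434, a2=17.604, a3=0.540, a4=0.820, a0=20.398; τ=−ln(0.5525)/20.398=0.029 → t=0.213; u2·a0=0.2011·20.398=4.102; a1=1.434 < 4.102 ≤ a1+a2=19.038 → R2 fires; Y=4 Z=9 X=16 C=5 S=6
Draw 6: a1=1.195, a2=14.670, a3=0.540, a4=0.820, a0=17.225; τ=−ln(0.3468)/17.225=0.061 → t=0.274 > T=0.26: stop.
At T=0.26: Y=4 Z=9 X=16 C=5 S=6; the largest is X.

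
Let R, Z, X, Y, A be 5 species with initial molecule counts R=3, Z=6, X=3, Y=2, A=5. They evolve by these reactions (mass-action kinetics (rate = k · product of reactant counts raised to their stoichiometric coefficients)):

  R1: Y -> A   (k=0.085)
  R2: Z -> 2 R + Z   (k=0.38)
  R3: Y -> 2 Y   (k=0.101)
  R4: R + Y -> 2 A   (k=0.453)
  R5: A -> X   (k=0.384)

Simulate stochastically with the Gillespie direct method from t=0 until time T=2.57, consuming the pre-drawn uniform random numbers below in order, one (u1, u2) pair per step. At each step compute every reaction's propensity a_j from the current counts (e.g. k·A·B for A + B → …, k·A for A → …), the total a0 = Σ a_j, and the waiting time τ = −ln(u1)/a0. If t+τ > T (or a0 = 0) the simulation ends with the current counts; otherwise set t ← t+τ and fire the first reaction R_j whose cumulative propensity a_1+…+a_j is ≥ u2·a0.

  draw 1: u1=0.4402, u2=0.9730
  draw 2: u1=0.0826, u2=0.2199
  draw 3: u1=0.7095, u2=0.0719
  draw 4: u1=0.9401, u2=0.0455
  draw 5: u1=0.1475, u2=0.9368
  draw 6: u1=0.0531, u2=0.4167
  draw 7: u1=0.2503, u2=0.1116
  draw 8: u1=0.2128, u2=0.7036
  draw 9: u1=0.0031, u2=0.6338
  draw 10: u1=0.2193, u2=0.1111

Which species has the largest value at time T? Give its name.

Dominant species at T: R

t=0.000: R=3 Z=6 X=3 Y=2 A=5
Draw 1: a1=0.170, a2=2.280, a3=0.202, a4=2.718, a5=1.920, a0=7.290; τ=−ln(0.4402)/7.290=0.113 → t=0.113; u2·a0=0.9730·7.290=7.093; a1+…+a4=5.370 < 7.093 ≤ a1+…+a5=7.290 → R5 fires; R=3 Z=6 X=4 Y=2 A=4
Draw 2: a1=0.170, a2=2.280, a3=0.202, a4=2.718, a5=1.536, a0=6.906; τ=−ln(0.0826)/6.906=0.361 → t=0.474; u2·a0=0.2199·6.906=1.519; a1=0.170 < 1.519 ≤ a1+a2=2.450 → R2 fires; R=5 Z=6 X=4 Y=2 A=4
Draw 3: a1=0.170, a2=2.280, a3=0.202, a4=4.530, a5=1.536, a0=8.718; τ=−ln(0.7095)/8.718=0.039 → t=0.513; u2·a0=0.0719·8.718=0.627; a1=0.170 < 0.627 ≤ a1+a2=2.450 → R2 fires; R=7 Z=6 X=4 Y=2 A=4
Draw 4: a1=0.170, a2=2.280, a3=0.202, a4=6.342, a5=1.536, a0=10.530; τ=−ln(0.9401)/10.530=0.006 → t=0.519; u2·a0=0.0455·10.530=0.479; a1=0.170 < 0.479 ≤ a1+a2=2.450 → R2 fires; R=9 Z=6 X=4 Y=2 A=4
Draw 5: a1=0.170, a2=2.280, a3=0.202, a4=8.154, a5=1.536, a0=12.342; τ=−ln(0.1475)/12.342=0.155 → t=0.674; u2·a0=0.9368·12.342=11.562; a1+…+a4=10.806 < 11.562 ≤ a1+…+a5=12.342 → R5 fires; R=9 Z=6 X=5 Y=2 A=3
Draw 6: a1=0.170, a2=2.280, a3=0.202, a4=8.154, a5=1.152, a0=11.958; τ=−ln(0.0531)/11.958=0.245 → t=0.919; u2·a0=0.4167·11.958=4.983; a1+…+a3=2.652 < 4.983 ≤ a1+…+a4=10.806 → R4 fires; R=8 Z=6 X=5 Y=1 A=5
Draw 7: a1=0.085, a2=2.280, a3=0.101, a4=3.624, a5=1.920, a0=8.010; τ=−ln(0.2503)/8.010=0.173 → t=1.092; u2·a0=0.1116·8.010=0.894; a1=0.085 < 0.894 ≤ a1+a2=2.365 → R2 fires; R=10 Z=6 X=5 Y=1 A=5
Draw 8: a1=0.085, a2=2.280, a3=0.101, a4=4.530, a5=1.920, a0=8.916; τ=−ln(0.2128)/8.916=0.174 → t=1.266; u2·a0=0.7036·8.916=6.273; a1+…+a3=2.466 < 6.273 ≤ a1+…+a4=6.996 → R4 fires; R=9 Z=6 X=5 Y=0 A=7
Draw 9: a1=0.000, a2=2.280, a3=0.000, a4=0.000, a5=2.688, a0=4.968; τ=−ln(0.0031)/4.968=1.163 → t=2.429; u2·a0=0.6338·4.968=3.149; a1+…+a4=2.280 < 3.149 ≤ a1+…+a5=4.968 → R5 fires; R=9 Z=6 X=6 Y=0 A=6
Draw 10: a1=0.000, a2=2.280, a3=0.000, a4=0.000, a5=2.304, a0=4.584; τ=−ln(0.2193)/4.584=0.331 → t=2.760 > T=2.57: stop.
At T=2.57: R=9 Z=6 X=6 Y=0 A=6; the largest is R.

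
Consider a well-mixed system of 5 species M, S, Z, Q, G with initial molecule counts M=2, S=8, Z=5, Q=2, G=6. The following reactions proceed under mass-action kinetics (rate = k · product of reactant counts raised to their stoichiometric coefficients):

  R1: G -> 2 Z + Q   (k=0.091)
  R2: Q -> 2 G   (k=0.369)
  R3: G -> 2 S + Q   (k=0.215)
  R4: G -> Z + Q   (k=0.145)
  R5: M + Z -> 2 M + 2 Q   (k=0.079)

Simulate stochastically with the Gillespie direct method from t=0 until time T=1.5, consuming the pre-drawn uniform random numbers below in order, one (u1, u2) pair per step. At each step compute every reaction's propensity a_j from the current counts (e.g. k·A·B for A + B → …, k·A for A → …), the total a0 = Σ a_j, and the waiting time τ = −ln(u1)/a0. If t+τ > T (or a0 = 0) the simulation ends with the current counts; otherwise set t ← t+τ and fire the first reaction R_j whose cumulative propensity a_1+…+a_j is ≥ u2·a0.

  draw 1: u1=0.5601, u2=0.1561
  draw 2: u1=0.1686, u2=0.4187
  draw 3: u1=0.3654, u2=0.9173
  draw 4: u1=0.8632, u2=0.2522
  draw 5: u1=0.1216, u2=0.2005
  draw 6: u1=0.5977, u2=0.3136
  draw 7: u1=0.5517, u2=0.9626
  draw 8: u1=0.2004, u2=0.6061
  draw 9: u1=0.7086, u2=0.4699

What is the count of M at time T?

M at T = 4

t=0.000: M=2 S=8 Z=5 Q=2 G=6
Draw 1: a1=0.546, a2=0.738, a3=1.290, a4=0.870, a5=0.790, a0=4.234; τ=−ln(0.5601)/4.234=0.137 → t=0.137; u2·a0=0.1561·4.234=0.661; a1=0.546 < 0.661 ≤ a1+a2=1.284 → R2 fires; M=2 S=8 Z=5 Q=1 G=8
Draw 2: a1=0.728, a2=0.369, a3=1.720, a4=1.160, a5=0.790, a0=4.767; τ=−ln(0.1686)/4.767=0.373 → t=0.510; u2·a0=0.4187·4.767=1.996; a1+a2=1.097 < 1.996 ≤ a1+…+a3=2.817 → R3 fires; M=2 S=10 Z=5 Q=2 G=7
Draw 3: a1=0.637, a2=0.738, a3=1.505, a4=1.015, a5=0.790, a0=4.685; τ=−ln(0.3654)/4.685=0.215 → t=0.725; u2·a0=0.9173·4.685=4.298; a1+…+a4=3.895 < 4.298 ≤ a1+…+a5=4.685 → R5 fires; M=3 S=10 Z=4 Q=4 G=7
Draw 4: a1=0.637, a2=1.476, a3=1.505, a4=1.015, a5=0.948, a0=5.581; τ=−ln(0.8632)/5.581=0.026 → t=0.752; u2·a0=0.2522·5.581=1.408; a1=0.637 < 1.408 ≤ a1+a2=2.113 → R2 fires; M=3 S=10 Z=4 Q=3 G=9
Draw 5: a1=0.819, a2=1.107, a3=1.935, a4=1.305, a5=0.948, a0=6.114; τ=−ln(0.1216)/6.114=0.345 → t=1.096; u2·a0=0.2005·6.114=1.226; a1=0.819 < 1.226 ≤ a1+a2=1.926 → R2 fires; M=3 S=10 Z=4 Q=2 G=11
Draw 6: a1=1.001, a2=0.738, a3=2.365, a4=1.595, a5=0.948, a0=6.647; τ=−ln(0.5977)/6.647=0.077 → t=1.174; u2·a0=0.3136·6.647=2.084; a1+a2=1.739 < 2.084 ≤ a1+…+a3=4.104 → R3 fires; M=3 S=12 Z=4 Q=3 G=10
Draw 7: a1=0.910, a2=1.107, a3=2.150, a4=1.450, a5=0.948, a0=6.565; τ=−ln(0.5517)/6.565=0.091 → t=1.264; u2·a0=0.9626·6.565=6.319; a1+…+a4=5.617 < 6.319 ≤ a1+…+a5=6.565 → R5 fires; M=4 S=12 Z=3 Q=5 G=10
Draw 8: a1=0.910, a2=1.845, a3=2.150, a4=1.450, a5=0.948, a0=7.303; τ=−ln(0.2004)/7.303=0.220 → t=1.484; u2·a0=0.6061·7.303=4.426; a1+a2=2.755 < 4.426 ≤ a1+…+a3=4.905 → R3 fires; M=4 S=14 Z=3 Q=6 G=9
Draw 9: a1=0.819, a2=2.214, a3=1.935, a4=1.305, a5=0.948, a0=7.221; τ=−ln(0.7086)/7.221=0.048 → t=1.532 > T=1.5: stop.
Read off M at T=1.5: 4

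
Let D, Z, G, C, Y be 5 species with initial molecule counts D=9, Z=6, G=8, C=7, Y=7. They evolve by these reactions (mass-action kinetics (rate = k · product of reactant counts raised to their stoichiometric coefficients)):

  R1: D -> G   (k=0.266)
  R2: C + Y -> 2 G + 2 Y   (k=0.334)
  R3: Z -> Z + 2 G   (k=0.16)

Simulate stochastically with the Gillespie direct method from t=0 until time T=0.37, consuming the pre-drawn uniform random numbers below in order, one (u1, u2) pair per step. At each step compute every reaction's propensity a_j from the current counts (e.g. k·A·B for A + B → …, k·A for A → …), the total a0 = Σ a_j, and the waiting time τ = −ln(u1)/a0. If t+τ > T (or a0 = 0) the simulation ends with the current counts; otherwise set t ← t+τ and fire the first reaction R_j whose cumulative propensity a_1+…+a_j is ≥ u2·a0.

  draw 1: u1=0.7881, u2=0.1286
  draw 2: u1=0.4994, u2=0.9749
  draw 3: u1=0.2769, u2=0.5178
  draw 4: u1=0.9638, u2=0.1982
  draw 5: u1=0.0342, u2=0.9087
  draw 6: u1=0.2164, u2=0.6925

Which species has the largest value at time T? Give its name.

Dominant species at T: G

t=0.000: D=9 Z=6 G=8 C=7 Y=7
Draw 1: a1=2.394, a2=16.366, a3=0.960, a0=19.720; τ=−ln(0.7881)/19.720=0.012 → t=0.012; u2·a0=0.1286·19.720=2.536; a1=2.394 < 2.536 ≤ a1+a2=18.760 → R2 fires; D=9 Z=6 G=10 C=6 Y=8
Draw 2: a1=2.394, a2=16.032, a3=0.960, a0=19.386; τ=−ln(0.4994)/19.386=0.036 → t=0.048; u2·a0=0.9749·19.386=18.899; a1+a2=18.426 < 18.899 ≤ a1+…+a3=19.386 → R3 fires; D=9 Z=6 G=12 C=6 Y=8
Draw 3: a1=2.394, a2=16.032, a3=0.960, a0=19.386; τ=−ln(0.2769)/19.386=0.066 → t=0.114; u2·a0=0.5178·19.386=10.038; a1=2.394 < 10.038 ≤ a1+a2=18.426 → R2 fires; D=9 Z=6 G=14 C=5 Y=9
Draw 4: a1=2.394, a2=15.030, a3=0.960, a0=18.384; τ=−ln(0.9638)/18.384=0.002 → t=0.116; u2·a0=0.1982·18.384=3.644; a1=2.394 < 3.644 ≤ a1+a2=17.424 → R2 fires; D=9 Z=6 G=16 C=4 Y=10
Draw 5: a1=2.394, a2=13.360, a3=0.960, a0=16.714; τ=−ln(0.0342)/16.714=0.202 → t=0.318; u2·a0=0.9087·16.714=15.188; a1=2.394 < 15.188 ≤ a1+a2=15.754 → R2 fires; D=9 Z=6 G=18 C=3 Y=11
Draw 6: a1=2.394, a2=11.022, a3=0.960, a0=14.376; τ=−ln(0.2164)/14.376=0.106 → t=0.425 > T=0.37: stop.
At T=0.37: D=9 Z=6 G=18 C=3 Y=11; the largest is G.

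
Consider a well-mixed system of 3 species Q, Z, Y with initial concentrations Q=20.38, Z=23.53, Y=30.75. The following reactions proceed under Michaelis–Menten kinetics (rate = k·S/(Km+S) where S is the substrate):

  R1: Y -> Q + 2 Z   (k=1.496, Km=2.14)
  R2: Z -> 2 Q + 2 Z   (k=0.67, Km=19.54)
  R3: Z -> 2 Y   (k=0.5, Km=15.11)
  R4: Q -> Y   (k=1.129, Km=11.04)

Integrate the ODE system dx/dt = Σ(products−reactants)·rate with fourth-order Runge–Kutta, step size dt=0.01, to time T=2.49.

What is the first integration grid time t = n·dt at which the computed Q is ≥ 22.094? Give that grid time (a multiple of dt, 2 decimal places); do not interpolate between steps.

RK4 with dt=0.01: 249 steps to T=2.49. Trajectory (selected grid times):
t=0.00: Q=20.38 Z=23.53 Y=30.75
t=0.28: Q=20.77 Z=24.33 Y=30.74
t=0.55: Q=21.15 Z=25.10 Y=30.73
t=0.83: Q=21.55 Z=25.90 Y=30.72
t=1.11: Q=21.95 Z=26.71 Y=30.71
t=1.21: Q=22.09 Z=26.99 Y=30.71
t=1.22: Q=22.10 Z=27.02 Y=30.71
t=1.38: Q=22.33 Z=27.48 Y=30.71
t=1.66: Q=22.73 Z=28.28 Y=30.72
t=1.94: Q=23.13 Z=29.09 Y=30.72
t=2.21: Q=23.52 Z=29.86 Y=30.73
t=2.49: Q=23.92 Z=30.66 Y=30.74
Q(1.21)=22.088 < 22.094 but Q(1.22)=22.102 ≥ 22.094, so the first grid time is t=1.22.

Threshold first reached at t = 1.22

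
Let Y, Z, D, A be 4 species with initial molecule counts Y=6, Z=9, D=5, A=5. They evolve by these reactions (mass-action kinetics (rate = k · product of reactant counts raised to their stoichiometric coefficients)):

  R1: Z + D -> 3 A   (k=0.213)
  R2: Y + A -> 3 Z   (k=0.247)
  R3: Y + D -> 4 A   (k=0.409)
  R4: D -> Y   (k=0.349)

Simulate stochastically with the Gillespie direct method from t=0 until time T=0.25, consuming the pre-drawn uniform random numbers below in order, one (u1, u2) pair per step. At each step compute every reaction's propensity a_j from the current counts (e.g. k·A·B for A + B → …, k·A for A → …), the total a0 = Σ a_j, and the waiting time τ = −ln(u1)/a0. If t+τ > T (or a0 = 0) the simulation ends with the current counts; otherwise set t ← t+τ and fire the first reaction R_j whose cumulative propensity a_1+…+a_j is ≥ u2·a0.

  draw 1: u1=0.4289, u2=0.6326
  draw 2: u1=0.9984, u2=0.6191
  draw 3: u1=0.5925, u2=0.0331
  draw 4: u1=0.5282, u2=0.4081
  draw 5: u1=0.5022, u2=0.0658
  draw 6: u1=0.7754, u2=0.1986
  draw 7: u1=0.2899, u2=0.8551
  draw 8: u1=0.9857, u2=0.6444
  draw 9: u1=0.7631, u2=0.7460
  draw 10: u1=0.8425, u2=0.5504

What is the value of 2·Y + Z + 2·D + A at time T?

Value at T = 36

Check how each reaction changes W = 2·Y + Z + 2·D + A (weight of products minus weight of reactants):
R1: Z + D -> 3 A: (1·3) − (1·1 + 2·1) = 3 − 3 = 0
R2: Y + A -> 3 Z: (1·3) − (2·1 + 1·1) = 3 − 3 = 0
R3: Y + D -> 4 A: (1·4) − (2·1 + 2·1) = 4 − 4 = 0
R4: D -> Y: (2·1) − (2·1) = 2 − 2 = 0
Every reaction leaves W unchanged, so W is conserved and no simulation is needed: W(T) = W(0) = 2·6 + 9 + 2·5 + 5 = 36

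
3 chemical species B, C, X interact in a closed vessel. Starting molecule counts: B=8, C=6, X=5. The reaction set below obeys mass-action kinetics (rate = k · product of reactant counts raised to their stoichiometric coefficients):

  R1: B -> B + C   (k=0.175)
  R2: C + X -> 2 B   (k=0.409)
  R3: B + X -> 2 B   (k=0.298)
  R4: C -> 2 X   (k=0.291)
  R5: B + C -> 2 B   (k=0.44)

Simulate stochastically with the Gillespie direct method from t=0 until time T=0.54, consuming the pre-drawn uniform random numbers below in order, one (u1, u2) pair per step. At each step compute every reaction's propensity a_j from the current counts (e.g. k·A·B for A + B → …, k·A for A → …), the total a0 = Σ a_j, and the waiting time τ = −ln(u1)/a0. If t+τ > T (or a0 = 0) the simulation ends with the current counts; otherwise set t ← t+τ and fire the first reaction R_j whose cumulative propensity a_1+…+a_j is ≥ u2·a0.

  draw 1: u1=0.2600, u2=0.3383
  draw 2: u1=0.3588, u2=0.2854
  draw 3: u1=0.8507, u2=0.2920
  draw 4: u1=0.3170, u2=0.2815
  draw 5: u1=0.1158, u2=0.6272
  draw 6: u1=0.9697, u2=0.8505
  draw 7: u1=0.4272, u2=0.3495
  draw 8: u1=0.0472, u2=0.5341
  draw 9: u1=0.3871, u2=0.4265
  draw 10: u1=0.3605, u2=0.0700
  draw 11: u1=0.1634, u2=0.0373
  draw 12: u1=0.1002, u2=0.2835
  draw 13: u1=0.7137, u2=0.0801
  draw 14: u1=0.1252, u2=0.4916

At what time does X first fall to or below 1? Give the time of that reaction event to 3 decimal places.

Threshold first reached at t = 0.079

t=0.000: B=8 C=6 X=5
Draw 1: a1=1.400, a2=12.270, a3=11.920, a4=1.746, a5=21.120, a0=48.456; τ=−ln(0.2600)/48.456=0.028 → t=0.028; u2·a0=0.3383·48.456=16.393; a1+a2=13.670 < 16.393 ≤ a1+…+a3=25.590 → R3 fires; B=9 C=6 X=4
Draw 2: a1=1.575, a2=9.816, a3=10.728, a4=1.746, a5=23.760, a0=47.625; τ=−ln(0.3588)/47.625=0.022 → t=0.049; u2·a0=0.2854·47.625=13.592; a1+a2=11.391 < 13.592 ≤ a1+…+a3=22.119 → R3 fires; B=10 C=6 X=3
Draw 3: a1=1.750, a2=7.362, a3=8.940, a4=1.746, a5=26.400, a0=46.198; τ=−ln(0.8507)/46.198=0.004 → t=0.053; u2·a0=0.2920·46.198=13.490; a1+a2=9.112 < 13.490 ≤ a1+…+a3=18.052 → R3 fires; B=11 C=6 X=2
Draw 4: a1=1.925, a2=4.908, a3=6.556, a4=1.746, a5=29.040, a0=44.175; τ=−ln(0.3170)/44.175=0.026 → t=0.079; u2·a0=0.2815·44.175=12.435; a1+a2=6.833 < 12.435 ≤ a1+…+a3=13.389 → R3 fires; B=12 C=6 X=1
Draw 5: a1=2.100, a2=2.454, a3=3.576, a4=1.746, a5=31.680, a0=41.556; τ=−ln(0.1158)/41.556=0.052 → t=0.131; u2·a0=0.6272·41.556=26.064; a1+…+a4=9.876 < 26.064 ≤ a1+…+a5=41.556 → R5 fires; B=13 C=5 X=1
Draw 6: a1=2.275, a2=2.045, a3=3.874, a4=1.455, a5=28.600, a0=38.249; τ=−ln(0.9697)/38.249=0.001 → t=0.132; u2·a0=0.8505·38.249=32.531; a1+…+a4=9.649 < 32.531 ≤ a1+…+a5=38.249 → R5 fires; B=14 C=4 X=1
Draw 7: a1=2.450, a2=1.636, a3=4.172, a4=1.164, a5=24.640, a0=34.062; τ=−ln(0.4272)/34.062=0.025 → t=0.156; u2·a0=0.3495·34.062=11.905; a1+…+a4=9.422 < 11.905 ≤ a1+…+a5=34.062 → R5 fires; B=15 C=3 X=1
Draw 8: a1=2.625, a2=1.227, a3=4.470, a4=0.873, a5=19.800, a0=28.995; τ=−ln(0.0472)/28.995=0.105 → t=0.262; u2·a0=0.5341·28.995=15.486; a1+…+a4=9.195 < 15.486 ≤ a1+…+a5=28.995 → R5 fires; B=16 C=2 X=1
Draw 9: a1=2.800, a2=0.818, a3=4.768, a4=0.582, a5=14.080, a0=23.048; τ=−ln(0.3871)/23.048=0.041 → t=0.303; u2·a0=0.4265·23.048=9.830; a1+…+a4=8.968 < 9.830 ≤ a1+…+a5=23.048 → R5 fires; B=17 C=1 X=1
Draw 10: a1=2.975, a2=0.409, a3=5.066, a4=0.291, a5=7.480, a0=16.221; τ=−ln(0.3605)/16.221=0.063 → t=0.366; u2·a0=0.0700·16.221=1.135 ≤ a1=2.975 → R1 fires; B=17 C=2 X=1
Draw 11: a1=2.975, a2=0.818, a3=5.066, a4=0.582, a5=14.960, a0=24.401; τ=−ln(0.1634)/24.401=0.074 → t=0.440; u2·a0=0.0373·24.401=0.910 ≤ a1=2.975 → R1 fires; B=17 C=3 X=1
Draw 12: a1=2.975, a2=1.227, a3=5.066, a4=0.873, a5=22.440, a0=32.581; τ=−ln(0.1002)/32.581=0.071 → t=0.511; u2·a0=0.2835·32.581=9.237; a1+a2=4.202 < 9.237 ≤ a1+…+a3=9.268 → R3 fires; B=18 C=3 X=0
Draw 13: a1=3.150, a2=0.000, a3=0.000, a4=0.873, a5=23.760, a0=27.783; τ=−ln(0.7137)/27.783=0.012 → t=0.523; u2·a0=0.0801·27.783=2.225 ≤ a1=3.150 → R1 fires; B=18 C=4 X=0
Draw 14: a1=3.150, a2=0.000, a3=0.000, a4=1.164, a5=31.680, a0=35.994; τ=−ln(0.1252)/35.994=0.058 → t=0.581 > T=0.54: stop.
X first becomes ≤ 1 when it reaches 1 at the event at t=0.079.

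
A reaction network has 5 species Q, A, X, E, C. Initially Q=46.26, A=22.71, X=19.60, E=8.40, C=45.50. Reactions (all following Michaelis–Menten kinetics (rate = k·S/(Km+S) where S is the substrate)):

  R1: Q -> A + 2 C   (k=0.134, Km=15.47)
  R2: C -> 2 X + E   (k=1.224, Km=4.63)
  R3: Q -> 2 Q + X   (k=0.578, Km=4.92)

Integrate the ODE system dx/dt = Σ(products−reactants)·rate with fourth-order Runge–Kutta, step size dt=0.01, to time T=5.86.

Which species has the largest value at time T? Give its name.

Dominant species at T: Q

RK4 with dt=0.01: 586 steps to T=5.86. Trajectory (selected grid times):
t=0.00: Q=46.26 A=22.71 X=19.60 E=8.40 C=45.50
t=0.65: Q=46.53 A=22.78 X=21.38 E=9.12 C=44.91
t=1.30: Q=46.81 A=22.84 X=23.16 E=9.84 C=44.32
t=1.95: Q=47.08 A=22.91 X=24.94 E=10.56 C=43.73
t=2.60: Q=47.36 A=22.97 X=26.72 E=11.28 C=43.14
t=3.26: Q=47.64 A=23.04 X=28.53 E=12.01 C=42.55
t=3.91: Q=47.91 A=23.10 X=30.30 E=12.73 C=41.96
t=4.56: Q=48.19 A=23.17 X=32.07 E=13.44 C=41.38
t=5.21: Q=48.46 A=23.24 X=33.84 E=14.16 C=40.79
t=5.86: Q=48.74 A=23.30 X=35.61 E=14.87 C=40.21
At T=5.86: Q=48.74 A=23.30 X=35.61 E=14.87 C=40.21; the largest is Q.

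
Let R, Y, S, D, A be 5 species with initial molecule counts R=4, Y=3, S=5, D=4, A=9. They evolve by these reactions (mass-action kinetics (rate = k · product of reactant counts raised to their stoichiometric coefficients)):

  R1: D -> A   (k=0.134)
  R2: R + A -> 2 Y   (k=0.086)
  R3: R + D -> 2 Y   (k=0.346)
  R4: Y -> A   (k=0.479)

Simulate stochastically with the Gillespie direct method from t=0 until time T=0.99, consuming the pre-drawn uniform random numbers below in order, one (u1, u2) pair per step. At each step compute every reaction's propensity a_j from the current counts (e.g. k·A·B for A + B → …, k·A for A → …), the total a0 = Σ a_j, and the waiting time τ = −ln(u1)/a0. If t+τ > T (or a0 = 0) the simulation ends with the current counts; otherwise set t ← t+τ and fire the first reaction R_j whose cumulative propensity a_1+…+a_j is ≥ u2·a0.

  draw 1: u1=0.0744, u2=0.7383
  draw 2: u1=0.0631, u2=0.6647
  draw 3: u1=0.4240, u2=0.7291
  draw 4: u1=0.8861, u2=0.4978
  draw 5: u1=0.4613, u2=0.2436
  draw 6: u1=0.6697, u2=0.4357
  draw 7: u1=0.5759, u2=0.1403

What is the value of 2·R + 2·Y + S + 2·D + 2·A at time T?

Check how each reaction changes W = 2·R + 2·Y + S + 2·D + 2·A (weight of products minus weight of reactants):
R1: D -> A: (2·1) − (2·1) = 2 − 2 = 0
R2: R + A -> 2 Y: (2·2) − (2·1 + 2·1) = 4 − 4 = 0
R3: R + D -> 2 Y: (2·2) − (2·1 + 2·1) = 4 − 4 = 0
R4: Y -> A: (2·1) − (2·1) = 2 − 2 = 0
Every reaction leaves W unchanged, so W is conserved and no simulation is needed: W(T) = W(0) = 2·4 + 2·3 + 5 + 2·4 + 2·9 = 45

Value at T = 45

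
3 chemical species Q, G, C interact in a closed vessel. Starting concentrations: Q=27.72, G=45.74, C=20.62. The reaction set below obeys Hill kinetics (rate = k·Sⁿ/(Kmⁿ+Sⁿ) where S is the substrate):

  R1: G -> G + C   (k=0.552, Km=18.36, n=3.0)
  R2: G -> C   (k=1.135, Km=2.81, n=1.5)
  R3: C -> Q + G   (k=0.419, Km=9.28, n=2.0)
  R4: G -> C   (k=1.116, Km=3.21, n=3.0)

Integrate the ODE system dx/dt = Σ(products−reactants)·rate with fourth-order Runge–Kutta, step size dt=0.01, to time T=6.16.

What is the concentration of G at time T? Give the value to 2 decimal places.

RK4 with dt=0.01: 616 steps to T=6.16. Trajectory (selected grid times):
t=0.00: Q=27.72 G=45.74 C=20.62
t=0.68: Q=27.96 G=44.46 C=22.25
t=1.37: Q=28.21 G=43.17 C=23.90
t=2.05: Q=28.46 G=41.90 C=25.51
t=2.74: Q=28.72 G=40.62 C=27.14
t=3.42: Q=28.97 G=39.36 C=28.75
t=4.11: Q=29.24 G=38.09 C=30.36
t=4.79: Q=29.50 G=36.83 C=31.95
t=5.48: Q=29.76 G=35.56 C=33.56
t=6.16: Q=30.03 G=34.32 C=35.13
Read off G at T=6.16: 34.32

G at T = 34.32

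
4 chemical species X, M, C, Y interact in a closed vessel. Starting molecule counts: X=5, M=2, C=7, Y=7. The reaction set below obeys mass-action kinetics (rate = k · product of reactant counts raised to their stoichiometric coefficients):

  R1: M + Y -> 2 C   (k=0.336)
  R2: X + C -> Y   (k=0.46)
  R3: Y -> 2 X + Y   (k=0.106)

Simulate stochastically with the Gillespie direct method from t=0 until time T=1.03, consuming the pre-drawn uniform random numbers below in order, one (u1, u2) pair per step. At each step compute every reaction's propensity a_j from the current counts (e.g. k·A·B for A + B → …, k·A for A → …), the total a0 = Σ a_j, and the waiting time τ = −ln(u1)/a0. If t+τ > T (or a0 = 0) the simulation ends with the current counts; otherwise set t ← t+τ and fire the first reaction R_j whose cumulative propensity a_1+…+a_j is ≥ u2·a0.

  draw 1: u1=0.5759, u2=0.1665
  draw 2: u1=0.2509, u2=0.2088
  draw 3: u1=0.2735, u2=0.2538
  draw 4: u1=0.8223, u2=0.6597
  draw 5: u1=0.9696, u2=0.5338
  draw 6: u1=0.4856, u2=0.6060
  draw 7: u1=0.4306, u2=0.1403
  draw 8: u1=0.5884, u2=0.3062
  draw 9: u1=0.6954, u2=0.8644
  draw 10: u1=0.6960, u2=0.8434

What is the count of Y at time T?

Y at T = 10

t=0.000: X=5 M=2 C=7 Y=7
Draw 1: a1=4.704, a2=16.100, a3=0.742, a0=21.546; τ=−ln(0.5759)/21.546=0.026 → t=0.026; u2·a0=0.1665·21.546=3.587 ≤ a1=4.704 → R1 fires; X=5 M=1 C=9 Y=6
Draw 2: a1=2.016, a2=20.700, a3=0.636, a0=23.352; τ=−ln(0.2509)/23.352=0.059 → t=0.085; u2·a0=0.2088·23.352=4.876; a1=2.016 < 4.876 ≤ a1+a2=22.716 → R2 fires; X=4 M=1 C=8 Y=7
Draw 3: a1=2.352, a2=14.720, a3=0.742, a0=17.814; τ=−ln(0.2735)/17.814=0.073 → t=0.158; u2·a0=0.2538·17.814=4.521; a1=2.352 < 4.521 ≤ a1+a2=17.072 → R2 fires; X=3 M=1 C=7 Y=8
Draw 4: a1=2.688, a2=9.660, a3=0.848, a0=13.196; τ=−ln(0.8223)/13.196=0.015 → t=0.172; u2·a0=0.6597·13.196=8.705; a1=2.688 < 8.705 ≤ a1+a2=12.348 → R2 fires; X=2 M=1 C=6 Y=9
Draw 5: a1=3.024, a2=5.520, a3=0.954, a0=9.498; τ=−ln(0.9696)/9.498=0.003 → t=0.176; u2·a0=0.5338·9.498=5.070; a1=3.024 < 5.070 ≤ a1+a2=8.544 → R2 fires; X=1 M=1 C=5 Y=10
Draw 6: a1=3.360, a2=2.300, a3=1.060, a0=6.720; τ=−ln(0.4856)/6.720=0.107 → t=0.283; u2·a0=0.6060·6.720=4.072; a1=3.360 < 4.072 ≤ a1+a2=5.660 → R2 fires; X=0 M=1 C=4 Y=11
Draw 7: a1=3.696, a2=0.000, a3=1.166, a0=4.862; τ=−ln(0.4306)/4.862=0.173 → t=0.456; u2·a0=0.1403·4.862=0.682 ≤ a1=3.696 → R1 fires; X=0 M=0 C=6 Y=10
Draw 8: a1=0.000, a2=0.000, a3=1.060, a0=1.060; τ=−ln(0.5884)/1.060=0.500 → t=0.957; u2·a0=0.3062·1.060=0.325; a1+a2=0.000 < 0.325 ≤ a1+…+a3=1.060 → R3 fires; X=2 M=0 C=6 Y=10
Draw 9: a1=0.000, a2=5.520, a3=1.060, a0=6.580; τ=−ln(0.6954)/6.580=0.055 → t=1.012; u2·a0=0.8644·6.580=5.688; a1+a2=5.520 < 5.688 ≤ a1+…+a3=6.580 → R3 fires; X=4 M=0 C=6 Y=10
Draw 10: a1=0.000, a2=11.040, a3=1.060, a0=12.100; τ=−ln(0.6960)/12.100=0.030 → t=1.042 > T=1.03: stop.
Read off Y at T=1.03: 10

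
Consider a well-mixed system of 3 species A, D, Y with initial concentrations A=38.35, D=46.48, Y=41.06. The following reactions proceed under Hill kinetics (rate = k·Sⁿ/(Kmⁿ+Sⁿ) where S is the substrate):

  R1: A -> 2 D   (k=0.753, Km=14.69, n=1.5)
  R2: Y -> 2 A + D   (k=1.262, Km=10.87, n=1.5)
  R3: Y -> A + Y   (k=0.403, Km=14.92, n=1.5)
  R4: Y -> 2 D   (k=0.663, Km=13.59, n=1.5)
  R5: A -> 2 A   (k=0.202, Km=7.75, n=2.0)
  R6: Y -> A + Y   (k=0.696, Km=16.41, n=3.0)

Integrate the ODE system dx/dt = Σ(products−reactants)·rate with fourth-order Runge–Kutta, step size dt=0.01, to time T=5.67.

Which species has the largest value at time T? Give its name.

Dominant species at T: D

RK4 with dt=0.01: 567 steps to T=5.67. Trajectory (selected grid times):
t=0.00: A=38.35 D=46.48 Y=41.06
t=0.63: A=40.10 D=48.65 Y=40.01
t=1.26: A=41.84 D=50.82 Y=38.97
t=1.89: A=43.56 D=52.99 Y=37.93
t=2.52: A=45.27 D=55.16 Y=36.90
t=3.15: A=46.96 D=57.33 Y=35.88
t=3.78: A=48.63 D=59.49 Y=34.86
t=4.41: A=50.29 D=61.65 Y=33.85
t=5.04: A=51.93 D=63.81 Y=32.85
t=5.67: A=53.56 D=65.96 Y=31.86
At T=5.67: A=53.56 D=65.96 Y=31.86; the largest is D.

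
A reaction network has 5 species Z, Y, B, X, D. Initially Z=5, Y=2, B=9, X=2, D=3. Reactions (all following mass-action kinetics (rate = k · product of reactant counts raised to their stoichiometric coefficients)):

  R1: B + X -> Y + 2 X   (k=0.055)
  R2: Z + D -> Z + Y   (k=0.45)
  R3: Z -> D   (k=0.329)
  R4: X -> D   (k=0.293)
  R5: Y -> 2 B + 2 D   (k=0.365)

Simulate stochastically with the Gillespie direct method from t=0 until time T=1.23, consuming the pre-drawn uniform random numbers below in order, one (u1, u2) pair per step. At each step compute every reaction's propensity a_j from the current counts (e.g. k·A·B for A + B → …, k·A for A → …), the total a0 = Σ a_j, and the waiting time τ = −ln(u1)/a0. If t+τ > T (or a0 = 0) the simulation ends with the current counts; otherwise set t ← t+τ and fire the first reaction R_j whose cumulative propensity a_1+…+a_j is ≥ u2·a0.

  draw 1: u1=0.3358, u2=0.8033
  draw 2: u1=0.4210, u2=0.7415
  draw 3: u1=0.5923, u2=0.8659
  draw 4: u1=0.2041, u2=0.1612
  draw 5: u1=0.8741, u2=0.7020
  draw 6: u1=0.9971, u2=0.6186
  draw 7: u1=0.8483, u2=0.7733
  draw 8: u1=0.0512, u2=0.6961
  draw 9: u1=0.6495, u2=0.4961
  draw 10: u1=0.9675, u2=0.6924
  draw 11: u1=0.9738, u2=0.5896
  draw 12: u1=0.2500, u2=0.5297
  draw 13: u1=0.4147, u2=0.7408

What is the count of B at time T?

t=0.000: Z=5 Y=2 B=9 X=2 D=3
Draw 1: a1=0.990, a2=6.750, a3=1.645, a4=0.586, a5=0.730, a0=10.701; τ=−ln(0.3358)/10.701=0.102 → t=0.102; u2·a0=0.8033·10.701=8.596; a1+a2=7.740 < 8.596 ≤ a1+…+a3=9.385 → R3 fires; Z=4 Y=2 B=9 X=2 D=4
Draw 2: a1=0.990, a2=7.200, a3=1.316, a4=0.586, a5=0.730, a0=10.822; τ=−ln(0.4210)/10.822=0.080 → t=0.182; u2·a0=0.7415·10.822=8.025; a1=0.990 < 8.025 ≤ a1+a2=8.190 → R2 fires; Z=4 Y=3 B=9 X=2 D=3
Draw 3: a1=0.990, a2=5.400, a3=1.316, a4=0.586, a5=1.095, a0=9.387; τ=−ln(0.5923)/9.387=0.056 → t=0.238; u2·a0=0.8659·9.387=8.128; a1+…+a3=7.706 < 8.128 ≤ a1+…+a4=8.292 → R4 fires; Z=4 Y=3 B=9 X=1 D=4
Draw 4: a1=0.495, a2=7.200, a3=1.316, a4=0.293, a5=1.095, a0=10.399; τ=−ln(0.2041)/10.399=0.153 → t=0.391; u2·a0=0.1612·10.399=1.676; a1=0.495 < 1.676 ≤ a1+a2=7.695 → R2 fires; Z=4 Y=4 B=9 X=1 D=3
Draw 5: a1=0.495, a2=5.400, a3=1.316, a4=0.293, a5=1.460, a0=8.964; τ=−ln(0.8741)/8.964=0.015 → t=0.406; u2·a0=0.7020·8.964=6.293; a1+a2=5.895 < 6.293 ≤ a1+…+a3=7.211 → R3 fires; Z=3 Y=4 B=9 X=1 D=4
Draw 6: a1=0.495, a2=5.400, a3=0.987, a4=0.293, a5=1.460, a0=8.635; τ=−ln(0.9971)/8.635=0.000 → t=0.406; u2·a0=0.6186·8.635=5.342; a1=0.495 < 5.342 ≤ a1+a2=5.895 → R2 fires; Z=3 Y=5 B=9 X=1 D=3
Draw 7: a1=0.495, a2=4.050, a3=0.987, a4=0.293, a5=1.825, a0=7.650; τ=−ln(0.8483)/7.650=0.022 → t=0.427; u2·a0=0.7733·7.650=5.916; a1+…+a4=5.825 < 5.916 ≤ a1+…+a5=7.650 → R5 fires; Z=3 Y=4 B=11 X=1 D=5
Draw 8: a1=0.605, a2=6.750, a3=0.987, a4=0.293, a5=1.460, a0=10.095; τ=−ln(0.0512)/10.095=0.294 → t=0.722; u2·a0=0.6961·10.095=7.027; a1=0.605 < 7.027 ≤ a1+a2=7.355 → R2 fires; Z=3 Y=5 B=11 X=1 D=4
Draw 9: a1=0.605, a2=5.400, a3=0.987, a4=0.293, a5=1.825, a0=9.110; τ=−ln(0.6495)/9.110=0.047 → t=0.769; u2·a0=0.4961·9.110=4.519; a1=0.605 < 4.519 ≤ a1+a2=6.005 → R2 fires; Z=3 Y=6 B=11 X=1 D=3
Draw 10: a1=0.605, a2=4.050, a3=0.987, a4=0.293, a5=2.190, a0=8.125; τ=−ln(0.9675)/8.125=0.004 → t=0.773; u2·a0=0.6924·8.125=5.626; a1+a2=4.655 < 5.626 ≤ a1+…+a3=5.642 → R3 fires; Z=2 Y=6 B=11 X=1 D=4
Draw 11: a1=0.605, a2=3.600, a3=0.658, a4=0.293, a5=2.190, a0=7.346; τ=−ln(0.9738)/7.346=0.004 → t=0.777; u2·a0=0.5896·7.346=4.331; a1+a2=4.205 < 4.331 ≤ a1+…+a3=4.863 → R3 fires; Z=1 Y=6 B=11 X=1 D=5
Draw 12: a1=0.605, a2=2.250, a3=0.329, a4=0.293, a5=2.190, a0=5.667; τ=−ln(0.2500)/5.667=0.245 → t=1.021; u2·a0=0.5297·5.667=3.002; a1+a2=2.855 < 3.002 ≤ a1+…+a3=3.184 → R3 fires; Z=0 Y=6 B=11 X=1 D=6
Draw 13: a1=0.605, a2=0.000, a3=0.000, a4=0.293, a5=2.190, a0=3.088; τ=−ln(0.4147)/3.088=0.285 → t=1.307 > T=1.23: stop.
Read off B at T=1.23: 11

B at T = 11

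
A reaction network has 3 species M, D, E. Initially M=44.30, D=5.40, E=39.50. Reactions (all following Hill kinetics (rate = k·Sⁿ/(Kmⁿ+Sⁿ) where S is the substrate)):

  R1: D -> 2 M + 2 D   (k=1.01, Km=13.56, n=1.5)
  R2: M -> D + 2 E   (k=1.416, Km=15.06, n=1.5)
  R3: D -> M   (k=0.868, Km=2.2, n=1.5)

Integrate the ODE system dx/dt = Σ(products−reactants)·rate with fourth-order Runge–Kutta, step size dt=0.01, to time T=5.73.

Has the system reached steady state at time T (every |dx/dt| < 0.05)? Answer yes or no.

Steady state at T: no

RK4 with dt=0.01: 573 steps to T=5.73. Trajectory (selected grid times):
t=0.00: M=44.30 D=5.40 E=39.50
t=0.64: M=44.26 D=5.85 E=41.01
t=1.27: M=44.26 D=6.29 E=42.50
t=1.91: M=44.29 D=6.74 E=44.01
t=2.55: M=44.35 D=7.20 E=45.53
t=3.18: M=44.45 D=7.66 E=47.02
t=3.82: M=44.57 D=8.13 E=48.53
t=4.46: M=44.73 D=8.61 E=50.05
t=5.09: M=44.91 D=9.09 E=51.54
t=5.73: M=45.11 D=9.58 E=53.06
Rates at T: R1=0.3765, R2=1.1871, R3=0.7820
dx/dt at T (Σ net stoichiometry × rate): M=+0.3479, D=+0.7815, E=+2.3741
Largest |dx/dt| is |+2.3741| (E) ≥ 0.05 → not steady.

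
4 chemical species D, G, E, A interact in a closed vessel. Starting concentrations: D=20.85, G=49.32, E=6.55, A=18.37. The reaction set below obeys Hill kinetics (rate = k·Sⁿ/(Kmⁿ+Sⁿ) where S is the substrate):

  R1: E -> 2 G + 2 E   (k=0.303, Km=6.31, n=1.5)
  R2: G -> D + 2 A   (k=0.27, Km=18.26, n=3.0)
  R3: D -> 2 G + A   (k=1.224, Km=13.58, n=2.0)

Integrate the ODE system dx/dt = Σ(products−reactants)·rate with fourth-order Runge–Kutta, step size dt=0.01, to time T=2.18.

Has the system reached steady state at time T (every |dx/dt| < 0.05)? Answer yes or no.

RK4 with dt=0.01: 218 steps to T=2.18. Trajectory (selected grid times):
t=0.00: D=20.85 G=49.32 E=6.55 A=18.37
t=0.24: D=20.71 G=49.74 E=6.59 A=18.70
t=0.48: D=20.56 G=50.17 E=6.63 A=19.03
t=0.73: D=20.41 G=50.61 E=6.66 A=19.37
t=0.97: D=20.27 G=51.03 E=6.70 A=19.70
t=1.21: D=20.13 G=51.45 E=6.74 A=20.02
t=1.45: D=19.99 G=51.86 E=6.78 A=20.35
t=1.70: D=19.85 G=52.30 E=6.82 A=20.69
t=1.94: D=19.71 G=52.71 E=6.86 A=21.01
t=2.18: D=19.58 G=53.12 E=6.90 A=21.33
Rates at T: R1=0.1616, R2=0.2595, R3=0.8263
dx/dt at T (Σ net stoichiometry × rate): D=-0.5669, G=+1.7163, E=+0.1616, A=+1.3452
Largest |dx/dt| is |+1.7163| (G) ≥ 0.05 → not steady.

Steady state at T: no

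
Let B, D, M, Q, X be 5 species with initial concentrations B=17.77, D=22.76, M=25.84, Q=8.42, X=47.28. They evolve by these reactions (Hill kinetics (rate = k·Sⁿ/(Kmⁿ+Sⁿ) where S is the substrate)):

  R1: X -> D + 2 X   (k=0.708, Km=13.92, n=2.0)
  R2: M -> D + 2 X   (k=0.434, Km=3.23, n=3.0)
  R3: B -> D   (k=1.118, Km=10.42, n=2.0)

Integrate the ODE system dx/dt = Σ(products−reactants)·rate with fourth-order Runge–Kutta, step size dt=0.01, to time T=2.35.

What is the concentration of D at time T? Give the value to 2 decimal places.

D at T = 27.21

RK4 with dt=0.01: 235 steps to T=2.35. Trajectory (selected grid times):
t=0.00: B=17.77 D=22.76 M=25.84 Q=8.42 X=47.28
t=0.26: B=17.55 D=23.26 M=25.73 Q=8.42 X=47.67
t=0.52: B=17.34 D=23.75 M=25.61 Q=8.42 X=48.07
t=0.78: B=17.13 D=24.25 M=25.50 Q=8.42 X=48.46
t=1.04: B=16.92 D=24.74 M=25.39 Q=8.42 X=48.86
t=1.31: B=16.70 D=25.26 M=25.27 Q=8.42 X=49.27
t=1.57: B=16.49 D=25.75 M=25.16 Q=8.42 X=49.67
t=1.83: B=16.28 D=26.24 M=25.05 Q=8.42 X=50.06
t=2.09: B=16.08 D=26.73 M=24.93 Q=8.42 X=50.46
t=2.35: B=15.87 D=27.21 M=24.82 Q=8.42 X=50.86
Read off D at T=2.35: 27.21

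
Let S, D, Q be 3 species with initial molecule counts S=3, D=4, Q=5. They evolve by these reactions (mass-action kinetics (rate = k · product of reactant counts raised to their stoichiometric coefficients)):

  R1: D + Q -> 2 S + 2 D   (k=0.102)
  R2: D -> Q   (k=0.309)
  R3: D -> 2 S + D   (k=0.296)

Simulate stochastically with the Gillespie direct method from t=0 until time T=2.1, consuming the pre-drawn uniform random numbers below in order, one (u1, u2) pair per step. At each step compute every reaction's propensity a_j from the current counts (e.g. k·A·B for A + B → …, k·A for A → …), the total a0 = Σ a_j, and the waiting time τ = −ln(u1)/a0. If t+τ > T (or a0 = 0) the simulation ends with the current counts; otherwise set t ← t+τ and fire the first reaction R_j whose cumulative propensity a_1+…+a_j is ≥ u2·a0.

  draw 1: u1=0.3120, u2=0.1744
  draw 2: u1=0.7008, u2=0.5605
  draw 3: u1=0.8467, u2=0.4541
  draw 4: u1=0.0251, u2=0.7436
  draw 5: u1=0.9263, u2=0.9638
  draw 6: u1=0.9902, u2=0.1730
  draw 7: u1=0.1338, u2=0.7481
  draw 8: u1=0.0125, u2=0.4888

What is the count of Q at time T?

t=0.000: S=3 D=4 Q=5
Draw 1: a1=2.040, a2=1.236, a3=1.184, a0=4.460; τ=−ln(0.3120)/4.460=0.261 → t=0.261; u2·a0=0.1744·4.460=0.778 ≤ a1=2.040 → R1 fires; S=5 D=5 Q=4
Draw 2: a1=2.040, a2=1.545, a3=1.480, a0=5.065; τ=−ln(0.7008)/5.065=0.070 → t=0.331; u2·a0=0.5605·5.065=2.839; a1=2.040 < 2.839 ≤ a1+a2=3.585 → R2 fires; S=5 D=4 Q=5
Draw 3: a1=2.040, a2=1.236, a3=1.184, a0=4.460; τ=−ln(0.8467)/4.460=0.037 → t=0.369; u2·a0=0.4541·4.460=2.025 ≤ a1=2.040 → R1 fires; S=7 D=5 Q=4
Draw 4: a1=2.040, a2=1.545, a3=1.480, a0=5.065; τ=−ln(0.0251)/5.065=0.728 → t=1.096; u2·a0=0.7436·5.065=3.766; a1+a2=3.585 < 3.766 ≤ a1+…+a3=5.065 → R3 fires; S=9 D=5 Q=4
Draw 5: a1=2.040, a2=1.545, a3=1.480, a0=5.065; τ=−ln(0.9263)/5.065=0.015 → t=1.111; u2·a0=0.9638·5.065=4.882; a1+a2=3.585 < 4.882 ≤ a1+…+a3=5.065 → R3 fires; S=11 D=5 Q=4
Draw 6: a1=2.040, a2=1.545, a3=1.480, a0=5.065; τ=−ln(0.9902)/5.065=0.002 → t=1.113; u2·a0=0.1730·5.065=0.876 ≤ a1=2.040 → R1 fires; S=13 D=6 Q=3
Draw 7: a1=1.836, a2=1.854, a3=1.776, a0=5.466; τ=−ln(0.1338)/5.466=0.368 → t=1.481; u2·a0=0.7481·5.466=4.089; a1+a2=3.690 < 4.089 ≤ a1+…+a3=5.466 → R3 fires; S=15 D=6 Q=3
Draw 8: a1=1.836, a2=1.854, a3=1.776, a0=5.466; τ=−ln(0.0125)/5.466=0.802 → t=2.283 > T=2.1: stop.
Read off Q at T=2.1: 3

Q at T = 3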